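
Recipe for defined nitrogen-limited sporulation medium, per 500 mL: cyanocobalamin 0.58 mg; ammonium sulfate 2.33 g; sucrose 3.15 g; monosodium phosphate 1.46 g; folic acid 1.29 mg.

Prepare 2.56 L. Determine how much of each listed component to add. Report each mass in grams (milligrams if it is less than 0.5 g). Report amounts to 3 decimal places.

Ratio of target to recipe volume: 2560 / 500 = 5.12.
cyanocobalamin: 0.58 mg × (2560 mL / 500 mL) = 2.970 mg
ammonium sulfate: 2.33 g × (2560 mL / 500 mL) = 11.930 g
sucrose: 3.15 g × (2560 mL / 500 mL) = 16.128 g
monosodium phosphate: 1.46 g × (2560 mL / 500 mL) = 7.475 g
folic acid: 1.29 mg × (2560 mL / 500 mL) = 6.605 mg

cyanocobalamin 2.970 mg; ammonium sulfate 11.930 g; sucrose 16.128 g; monosodium phosphate 7.475 g; folic acid 6.605 mg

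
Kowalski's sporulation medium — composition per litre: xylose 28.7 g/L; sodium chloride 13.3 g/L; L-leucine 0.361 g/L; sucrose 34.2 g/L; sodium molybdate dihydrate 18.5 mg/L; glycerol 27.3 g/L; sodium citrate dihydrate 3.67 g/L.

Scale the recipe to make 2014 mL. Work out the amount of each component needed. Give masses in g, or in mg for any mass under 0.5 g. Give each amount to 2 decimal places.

Working volume: 2014 mL = 2.014 L.
xylose: 28.7 g/L × 2.014 L = 57.80 g
sodium chloride: 13.3 g/L × 2.014 L = 26.79 g
L-leucine: 0.361 g/L × 2.014 L = 0.73 g
sucrose: 34.2 g/L × 2.014 L = 68.88 g
sodium molybdate dihydrate: 18.5 mg/L × 2.014 L = 37.26 mg
glycerol: 27.3 g/L × 2.014 L = 54.98 g
sodium citrate dihydrate: 3.67 g/L × 2.014 L = 7.39 g

xylose 57.80 g; sodium chloride 26.79 g; L-leucine 0.73 g; sucrose 68.88 g; sodium molybdate dihydrate 37.26 mg; glycerol 54.98 g; sodium citrate dihydrate 7.39 g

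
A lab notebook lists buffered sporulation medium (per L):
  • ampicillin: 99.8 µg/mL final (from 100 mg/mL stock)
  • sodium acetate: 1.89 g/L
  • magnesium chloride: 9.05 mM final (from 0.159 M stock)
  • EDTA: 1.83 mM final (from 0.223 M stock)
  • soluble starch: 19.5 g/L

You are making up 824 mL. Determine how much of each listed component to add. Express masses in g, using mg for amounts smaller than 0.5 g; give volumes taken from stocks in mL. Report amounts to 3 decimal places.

ampicillin 0.822 mL; sodium acetate 1.557 g; magnesium chloride 46.901 mL; EDTA 6.762 mL; soluble starch 16.068 g

Scale factor relative to 1 L: 0.824.
ampicillin: V = C2·V2/C1 = 99.8 µg/mL × 824 mL ÷ 100000 µg/mL = 0.822 mL
sodium acetate: 1.89 g/L × 0.824 L = 1.557 g
magnesium chloride: dilute stock: 9.05 mM × 824 mL ÷ 159 mM = 46.901 mL
EDTA: dilute stock: 1.83 mM × 824 mL ÷ 223 mM = 6.762 mL
soluble starch: 19.5 g/L × 0.824 L = 16.068 g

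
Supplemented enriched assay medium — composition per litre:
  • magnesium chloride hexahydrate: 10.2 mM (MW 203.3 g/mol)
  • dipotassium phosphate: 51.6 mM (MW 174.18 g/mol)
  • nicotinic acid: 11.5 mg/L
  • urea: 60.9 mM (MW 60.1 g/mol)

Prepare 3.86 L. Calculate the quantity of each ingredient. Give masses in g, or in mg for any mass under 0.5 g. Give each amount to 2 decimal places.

magnesium chloride hexahydrate 8.00 g; dipotassium phosphate 34.69 g; nicotinic acid 44.39 mg; urea 14.13 g

Working volume: 3.86 L.
magnesium chloride hexahydrate: 10.2 mmol/L × 203.3 g/mol × 3.86 L ÷ 1000 = 8.00 g
dipotassium phosphate: 51.6 mmol/L × 174.18 g/mol × 3.86 L ÷ 1000 = 34.69 g
nicotinic acid: 11.5 mg/L × 3.86 L = 44.39 mg
urea: 60.9 mmol/L × 60.1 g/mol × 3.86 L ÷ 1000 = 14.13 g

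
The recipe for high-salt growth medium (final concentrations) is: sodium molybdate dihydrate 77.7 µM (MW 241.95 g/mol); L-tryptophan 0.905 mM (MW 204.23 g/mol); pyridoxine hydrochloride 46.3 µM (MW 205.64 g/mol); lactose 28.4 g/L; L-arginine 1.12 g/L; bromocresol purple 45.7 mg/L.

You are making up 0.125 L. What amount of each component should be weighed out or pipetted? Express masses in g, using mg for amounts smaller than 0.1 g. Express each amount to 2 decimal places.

sodium molybdate dihydrate 2.35 mg; L-tryptophan 23.10 mg; pyridoxine hydrochloride 1.19 mg; lactose 3.55 g; L-arginine 0.14 g; bromocresol purple 5.71 mg

Scale factor relative to 1 L: 0.125.
sodium molybdate dihydrate: 77.7 µmol/L × 241.95 g/mol × 0.125 L ÷ 1000 = 2.35 mg
L-tryptophan: 0.905 mmol/L × 204.23 mg/mmol × 0.125 L = 23.10 mg
pyridoxine hydrochloride: 46.3 µmol/L × 205.64 g/mol × 0.125 L ÷ 1000 = 1.19 mg
lactose: 28.4 g/L × 0.125 L = 3.55 g
L-arginine: 1.12 g/L × 0.125 L = 0.14 g
bromocresol purple: 45.7 mg/L × 0.125 L = 5.71 mg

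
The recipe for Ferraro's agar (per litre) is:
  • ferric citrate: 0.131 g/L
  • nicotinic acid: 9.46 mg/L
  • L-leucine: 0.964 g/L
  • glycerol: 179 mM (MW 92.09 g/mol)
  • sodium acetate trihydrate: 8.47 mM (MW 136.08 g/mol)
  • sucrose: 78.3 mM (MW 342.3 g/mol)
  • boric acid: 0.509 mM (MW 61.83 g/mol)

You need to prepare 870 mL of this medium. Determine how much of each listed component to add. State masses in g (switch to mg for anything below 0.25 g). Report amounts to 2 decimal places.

Scale factor relative to 1 L: 0.87.
ferric citrate: 0.131 g/L × 0.87 L = 0.11397 g = 113.97 mg
nicotinic acid: 9.46 mg/L × 0.87 L = 8.23 mg
L-leucine: 0.964 g/L × 0.87 L = 0.84 g
glycerol: 179 mmol/L × 92.09 g/mol × 0.87 L ÷ 1000 = 14.34 g
sodium acetate trihydrate: 8.47 mmol/L × 136.08 g/mol × 0.87 L ÷ 1000 = 1.00 g
sucrose: 78.3 mmol/L × 342.3 g/mol × 0.87 L ÷ 1000 = 23.32 g
boric acid: 0.509 mmol/L × 61.83 mg/mmol × 0.87 L = 27.38 mg

ferric citrate 113.97 mg; nicotinic acid 8.23 mg; L-leucine 0.84 g; glycerol 14.34 g; sodium acetate trihydrate 1.00 g; sucrose 23.32 g; boric acid 27.38 mg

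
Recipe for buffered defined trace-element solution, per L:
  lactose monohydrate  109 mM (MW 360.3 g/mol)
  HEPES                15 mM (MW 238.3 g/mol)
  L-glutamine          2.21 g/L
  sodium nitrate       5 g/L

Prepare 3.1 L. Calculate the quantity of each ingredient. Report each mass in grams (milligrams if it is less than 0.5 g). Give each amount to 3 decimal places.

Working volume: 3.1 L.
lactose monohydrate: 109 mmol/L × 360.3 g/mol × 3.1 L ÷ 1000 = 121.745 g
HEPES: 15 mmol/L × 238.3 g/mol × 3.1 L ÷ 1000 = 11.081 g
L-glutamine: 2.21 g/L × 3.1 L = 6.851 g
sodium nitrate: 5 g/L × 3.1 L = 15.500 g

lactose monohydrate 121.745 g; HEPES 11.081 g; L-glutamine 6.851 g; sodium nitrate 15.500 g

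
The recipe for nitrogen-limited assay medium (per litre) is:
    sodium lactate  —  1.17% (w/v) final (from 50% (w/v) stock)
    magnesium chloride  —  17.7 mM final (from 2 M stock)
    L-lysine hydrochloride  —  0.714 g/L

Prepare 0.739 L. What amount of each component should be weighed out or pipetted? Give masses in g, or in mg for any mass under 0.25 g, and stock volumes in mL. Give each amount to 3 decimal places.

sodium lactate 17.293 mL; magnesium chloride 6.540 mL; L-lysine hydrochloride 0.528 g

Working volume: 0.739 L.
sodium lactate: dilute stock: 1.17% ÷ 50% × 739 mL = 17.293 mL
magnesium chloride: V = C2·V2/C1 = 17.7 mM × 739 mL ÷ 2000 mM = 6.540 mL
L-lysine hydrochloride: 0.714 g/L × 0.739 L = 0.528 g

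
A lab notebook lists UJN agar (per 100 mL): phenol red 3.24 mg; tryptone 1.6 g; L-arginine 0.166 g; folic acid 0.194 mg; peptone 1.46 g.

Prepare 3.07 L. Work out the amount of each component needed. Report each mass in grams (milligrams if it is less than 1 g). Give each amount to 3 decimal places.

Scale factor = 3070 mL / 100 mL = 30.7.
phenol red: 3.24 mg × (3070 mL / 100 mL) = 99.468 mg
tryptone: 1.6 g × (3070 mL / 100 mL) = 49.120 g
L-arginine: 0.166 g × (3070 mL / 100 mL) = 5.096 g
folic acid: 0.194 mg × (3070 mL / 100 mL) = 5.956 mg
peptone: 1.46 g × (3070 mL / 100 mL) = 44.822 g

phenol red 99.468 mg; tryptone 49.120 g; L-arginine 5.096 g; folic acid 5.956 mg; peptone 44.822 g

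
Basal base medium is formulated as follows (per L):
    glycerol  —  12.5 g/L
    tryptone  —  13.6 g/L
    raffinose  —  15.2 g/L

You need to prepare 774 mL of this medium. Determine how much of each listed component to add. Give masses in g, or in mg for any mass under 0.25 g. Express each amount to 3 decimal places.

Scale factor relative to 1 L: 0.774.
glycerol: 12.5 g/L × 0.774 L = 9.675 g
tryptone: 13.6 g/L × 0.774 L = 10.526 g
raffinose: 15.2 g/L × 0.774 L = 11.765 g

glycerol 9.675 g; tryptone 10.526 g; raffinose 11.765 g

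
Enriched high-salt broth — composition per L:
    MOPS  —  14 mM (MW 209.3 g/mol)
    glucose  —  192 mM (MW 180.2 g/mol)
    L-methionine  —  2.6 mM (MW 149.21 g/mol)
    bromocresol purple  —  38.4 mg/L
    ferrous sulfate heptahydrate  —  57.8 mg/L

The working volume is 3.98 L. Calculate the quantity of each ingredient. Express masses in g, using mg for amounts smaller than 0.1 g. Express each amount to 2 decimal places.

Scale factor relative to 1 L: 3.98.
MOPS: 14 mmol/L × 209.3 g/mol × 3.98 L ÷ 1000 = 11.66 g
glucose: 192 mmol/L × 180.2 g/mol × 3.98 L ÷ 1000 = 137.70 g
L-methionine: 2.6 mmol/L × 149.21 g/mol × 3.98 L ÷ 1000 = 1.54 g
bromocresol purple: 38.4 mg/L × 3.98 L = 152.832 mg = 0.15 g
ferrous sulfate heptahydrate: 57.8 mg/L × 3.98 L = 230.044 mg = 0.23 g

MOPS 11.66 g; glucose 137.70 g; L-methionine 1.54 g; bromocresol purple 0.15 g; ferrous sulfate heptahydrate 0.23 g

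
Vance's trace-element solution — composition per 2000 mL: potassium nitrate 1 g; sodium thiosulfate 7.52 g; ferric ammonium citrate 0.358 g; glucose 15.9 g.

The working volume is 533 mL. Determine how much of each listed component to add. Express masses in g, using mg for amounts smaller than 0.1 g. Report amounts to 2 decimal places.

Ratio of target to recipe volume: 533 / 2000 = 0.2665.
potassium nitrate: 1 g × (533 mL / 2000 mL) = 0.27 g
sodium thiosulfate: 7.52 g × (533 mL / 2000 mL) = 2.00 g
ferric ammonium citrate: 0.358 g × (533 mL / 2000 mL) = 0.095407 g = 95.41 mg
glucose: 15.9 g × (533 mL / 2000 mL) = 4.24 g

potassium nitrate 0.27 g; sodium thiosulfate 2.00 g; ferric ammonium citrate 95.41 mg; glucose 4.24 g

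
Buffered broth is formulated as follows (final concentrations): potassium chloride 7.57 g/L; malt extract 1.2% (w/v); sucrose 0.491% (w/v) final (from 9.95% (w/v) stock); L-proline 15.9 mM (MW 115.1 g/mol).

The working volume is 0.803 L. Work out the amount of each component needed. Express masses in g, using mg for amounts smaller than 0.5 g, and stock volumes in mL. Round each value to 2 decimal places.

Scale factor relative to 1 L: 0.803.
potassium chloride: 7.57 g/L × 0.803 L = 6.08 g
malt extract: 1.2 g per 100 mL × 803 mL ÷ 100 = 9.64 g
sucrose: dilute stock: 0.491% ÷ 9.95% × 803 mL = 39.63 mL
L-proline: 15.9 mmol/L × 115.1 g/mol × 0.803 L ÷ 1000 = 1.47 g

potassium chloride 6.08 g; malt extract 9.64 g; sucrose 39.63 mL; L-proline 1.47 g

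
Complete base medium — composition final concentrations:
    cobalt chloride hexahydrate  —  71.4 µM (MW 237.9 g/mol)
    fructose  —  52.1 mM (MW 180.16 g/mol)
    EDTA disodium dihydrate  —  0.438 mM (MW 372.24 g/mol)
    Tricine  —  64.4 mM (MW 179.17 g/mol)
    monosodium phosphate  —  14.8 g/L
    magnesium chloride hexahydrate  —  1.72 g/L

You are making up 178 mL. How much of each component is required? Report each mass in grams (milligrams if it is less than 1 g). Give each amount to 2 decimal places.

Working volume: 178 mL = 0.178 L.
cobalt chloride hexahydrate: 71.4 µmol/L × 237.9 g/mol × 0.178 L ÷ 1000 = 3.02 mg
fructose: 52.1 mmol/L × 180.16 g/mol × 0.178 L ÷ 1000 = 1.67 g
EDTA disodium dihydrate: 0.438 mmol/L × 372.24 mg/mmol × 0.178 L = 29.02 mg
Tricine: 64.4 mmol/L × 179.17 g/mol × 0.178 L ÷ 1000 = 2.05 g
monosodium phosphate: 14.8 g/L × 0.178 L = 2.63 g
magnesium chloride hexahydrate: 1.72 g/L × 0.178 L = 0.30616 g = 306.16 mg

cobalt chloride hexahydrate 3.02 mg; fructose 1.67 g; EDTA disodium dihydrate 29.02 mg; Tricine 2.05 g; monosodium phosphate 2.63 g; magnesium chloride hexahydrate 306.16 mg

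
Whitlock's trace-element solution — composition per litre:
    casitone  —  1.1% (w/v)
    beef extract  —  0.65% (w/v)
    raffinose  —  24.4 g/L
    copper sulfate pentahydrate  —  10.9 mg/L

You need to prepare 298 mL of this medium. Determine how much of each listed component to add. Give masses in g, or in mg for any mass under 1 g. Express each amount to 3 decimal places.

casitone 3.278 g; beef extract 1.937 g; raffinose 7.271 g; copper sulfate pentahydrate 3.248 mg

Target volume = 298 mL = 0.298 L.
casitone: 1.1% w/v = 11 g/L → 11 × 0.298 L = 3.278 g
beef extract: 0.65 g per 100 mL × 298 mL ÷ 100 = 1.937 g
raffinose: 24.4 g/L × 0.298 L = 7.271 g
copper sulfate pentahydrate: 10.9 mg/L × 0.298 L = 3.248 mg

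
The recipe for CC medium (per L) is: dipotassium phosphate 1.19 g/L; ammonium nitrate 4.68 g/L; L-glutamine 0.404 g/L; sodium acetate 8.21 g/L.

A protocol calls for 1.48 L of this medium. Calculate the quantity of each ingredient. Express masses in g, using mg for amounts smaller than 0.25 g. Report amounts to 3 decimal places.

Scale factor relative to 1 L: 1.48.
dipotassium phosphate: 1.19 g/L × 1.48 L = 1.761 g
ammonium nitrate: 4.68 g/L × 1.48 L = 6.926 g
L-glutamine: 0.404 g/L × 1.48 L = 0.598 g
sodium acetate: 8.21 g/L × 1.48 L = 12.151 g

dipotassium phosphate 1.761 g; ammonium nitrate 6.926 g; L-glutamine 0.598 g; sodium acetate 12.151 g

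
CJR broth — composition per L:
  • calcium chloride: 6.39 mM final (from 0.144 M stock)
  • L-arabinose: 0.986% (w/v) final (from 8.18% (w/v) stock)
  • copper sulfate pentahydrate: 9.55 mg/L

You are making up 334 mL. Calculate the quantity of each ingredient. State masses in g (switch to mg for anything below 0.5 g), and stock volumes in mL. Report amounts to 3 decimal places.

Target volume = 334 mL = 0.334 L.
calcium chloride: dilute stock: 6.39 mM × 334 mL ÷ 144 mM = 14.821 mL
L-arabinose: C1V1 = C2V2 → 0.986% ÷ 8.18% × 334 mL = 40.260 mL
copper sulfate pentahydrate: 9.55 mg/L × 0.334 L = 3.190 mg

calcium chloride 14.821 mL; L-arabinose 40.260 mL; copper sulfate pentahydrate 3.190 mg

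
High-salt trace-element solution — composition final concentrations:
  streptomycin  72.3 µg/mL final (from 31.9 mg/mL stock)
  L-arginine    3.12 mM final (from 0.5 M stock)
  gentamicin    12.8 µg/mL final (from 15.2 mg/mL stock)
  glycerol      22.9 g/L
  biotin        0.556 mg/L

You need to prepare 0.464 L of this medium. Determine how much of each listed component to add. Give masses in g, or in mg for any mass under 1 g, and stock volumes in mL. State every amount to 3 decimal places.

Scale factor relative to 1 L: 0.464.
streptomycin: C1V1 = C2V2 → 72.3 µg/mL × 464 mL ÷ 31900 µg/mL = 1.052 mL
L-arginine: V = C2·V2/C1 = 3.12 mM × 464 mL ÷ 500 mM = 2.895 mL
gentamicin: V = C2·V2/C1 = 12.8 µg/mL × 464 mL ÷ 15200 µg/mL = 0.391 mL
glycerol: 22.9 g/L × 0.464 L = 10.626 g
biotin: 0.556 mg/L × 0.464 L = 0.258 mg

streptomycin 1.052 mL; L-arginine 2.895 mL; gentamicin 0.391 mL; glycerol 10.626 g; biotin 0.258 mg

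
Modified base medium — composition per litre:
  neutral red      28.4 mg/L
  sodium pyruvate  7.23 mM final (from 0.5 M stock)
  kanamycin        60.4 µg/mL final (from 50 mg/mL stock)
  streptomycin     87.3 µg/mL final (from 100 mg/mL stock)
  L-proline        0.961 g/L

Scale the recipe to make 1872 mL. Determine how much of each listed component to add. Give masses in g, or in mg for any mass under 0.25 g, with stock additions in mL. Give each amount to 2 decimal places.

Working volume: 1872 mL = 1.872 L.
neutral red: 28.4 mg/L × 1.872 L = 53.16 mg
sodium pyruvate: dilute stock: 7.23 mM × 1872 mL ÷ 500 mM = 27.07 mL
kanamycin: C1V1 = C2V2 → 60.4 µg/mL × 1872 mL ÷ 50000 µg/mL = 2.26 mL
streptomycin: V = C2·V2/C1 = 87.3 µg/mL × 1872 mL ÷ 100000 µg/mL = 1.63 mL
L-proline: 0.961 g/L × 1.872 L = 1.80 g

neutral red 53.16 mg; sodium pyruvate 27.07 mL; kanamycin 2.26 mL; streptomycin 1.63 mL; L-proline 1.80 g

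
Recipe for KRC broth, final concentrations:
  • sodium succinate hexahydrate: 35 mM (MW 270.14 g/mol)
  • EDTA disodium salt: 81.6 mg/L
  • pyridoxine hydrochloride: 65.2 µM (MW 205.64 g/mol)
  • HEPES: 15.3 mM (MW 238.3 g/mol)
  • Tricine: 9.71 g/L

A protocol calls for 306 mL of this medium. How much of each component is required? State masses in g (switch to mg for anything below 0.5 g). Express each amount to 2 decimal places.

sodium succinate hexahydrate 2.89 g; EDTA disodium salt 24.97 mg; pyridoxine hydrochloride 4.10 mg; HEPES 1.12 g; Tricine 2.97 g

Scale factor relative to 1 L: 0.306.
sodium succinate hexahydrate: 35 mmol/L × 270.14 g/mol × 0.306 L ÷ 1000 = 2.89 g
EDTA disodium salt: 81.6 mg/L × 0.306 L = 24.97 mg
pyridoxine hydrochloride: 65.2 µmol/L × 205.64 g/mol × 0.306 L ÷ 1000 = 4.10 mg
HEPES: 15.3 mmol/L × 238.3 g/mol × 0.306 L ÷ 1000 = 1.12 g
Tricine: 9.71 g/L × 0.306 L = 2.97 g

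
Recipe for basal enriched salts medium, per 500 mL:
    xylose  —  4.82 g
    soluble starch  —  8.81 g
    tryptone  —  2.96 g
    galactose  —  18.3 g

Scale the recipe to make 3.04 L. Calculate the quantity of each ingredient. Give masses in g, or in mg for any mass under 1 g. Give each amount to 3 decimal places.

xylose 29.306 g; soluble starch 53.565 g; tryptone 17.997 g; galactose 111.264 g

Ratio of target to recipe volume: 3040 / 500 = 6.08.
xylose: 4.82 g × (3040 mL / 500 mL) = 29.306 g
soluble starch: 8.81 g × (3040 mL / 500 mL) = 53.565 g
tryptone: 2.96 g × (3040 mL / 500 mL) = 17.997 g
galactose: 18.3 g × (3040 mL / 500 mL) = 111.264 g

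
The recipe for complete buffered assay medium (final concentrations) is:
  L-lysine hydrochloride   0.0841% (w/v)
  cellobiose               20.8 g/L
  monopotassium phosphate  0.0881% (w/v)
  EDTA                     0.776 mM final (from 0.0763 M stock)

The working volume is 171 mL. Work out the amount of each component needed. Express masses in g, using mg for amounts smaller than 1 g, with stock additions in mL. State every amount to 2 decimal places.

Scale factor relative to 1 L: 0.171.
L-lysine hydrochloride: 0.0841% w/v = 0.841 g/L → 0.841 × 0.171 L = 0.143811 g = 143.81 mg
cellobiose: 20.8 g/L × 0.171 L = 3.56 g
monopotassium phosphate: 0.0881 g per 100 mL × 171 mL ÷ 100 = 0.150651 g = 150.65 mg
EDTA: C1V1 = C2V2 → 0.776 mM × 171 mL ÷ 76.3 mM = 1.74 mL

L-lysine hydrochloride 143.81 mg; cellobiose 3.56 g; monopotassium phosphate 150.65 mg; EDTA 1.74 mL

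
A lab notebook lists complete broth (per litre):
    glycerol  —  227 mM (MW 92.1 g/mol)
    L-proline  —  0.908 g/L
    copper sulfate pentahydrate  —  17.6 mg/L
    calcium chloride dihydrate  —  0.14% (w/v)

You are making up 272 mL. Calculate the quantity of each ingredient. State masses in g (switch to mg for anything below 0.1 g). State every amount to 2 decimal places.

glycerol 5.69 g; L-proline 0.25 g; copper sulfate pentahydrate 4.79 mg; calcium chloride dihydrate 0.38 g

Working volume: 272 mL = 0.272 L.
glycerol: 227 mmol/L × 92.1 g/mol × 0.272 L ÷ 1000 = 5.69 g
L-proline: 0.908 g/L × 0.272 L = 0.25 g
copper sulfate pentahydrate: 17.6 mg/L × 0.272 L = 4.79 mg
calcium chloride dihydrate: 0.14% w/v = 1.4 g/L → 1.4 × 0.272 L = 0.38 g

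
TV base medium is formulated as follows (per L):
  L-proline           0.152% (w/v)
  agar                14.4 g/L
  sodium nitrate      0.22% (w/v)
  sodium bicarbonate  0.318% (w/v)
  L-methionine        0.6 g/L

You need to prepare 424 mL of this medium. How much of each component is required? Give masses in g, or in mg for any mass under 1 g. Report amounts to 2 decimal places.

Working volume: 424 mL = 0.424 L.
L-proline: 0.152 g per 100 mL × 424 mL ÷ 100 = 0.64448 g = 644.48 mg
agar: 14.4 g/L × 0.424 L = 6.11 g
sodium nitrate: 0.22% w/v = 2.2 g/L → 2.2 × 0.424 L = 0.9328 g = 932.80 mg
sodium bicarbonate: 0.318% w/v = 3.18 g/L → 3.18 × 0.424 L = 1.35 g
L-methionine: 0.6 g/L × 0.424 L = 0.2544 g = 254.40 mg

L-proline 644.48 mg; agar 6.11 g; sodium nitrate 932.80 mg; sodium bicarbonate 1.35 g; L-methionine 254.40 mg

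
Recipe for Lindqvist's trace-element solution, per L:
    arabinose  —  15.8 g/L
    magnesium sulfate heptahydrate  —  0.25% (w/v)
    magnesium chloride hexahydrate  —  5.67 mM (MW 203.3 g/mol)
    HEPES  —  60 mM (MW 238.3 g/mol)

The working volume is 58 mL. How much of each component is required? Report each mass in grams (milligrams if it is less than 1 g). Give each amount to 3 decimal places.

arabinose 916.400 mg; magnesium sulfate heptahydrate 145.000 mg; magnesium chloride hexahydrate 66.857 mg; HEPES 829.284 mg

Target volume = 58 mL = 0.058 L.
arabinose: 15.8 g/L × 0.058 L = 0.9164 g = 916.400 mg
magnesium sulfate heptahydrate: 0.25% w/v = 2.5 g/L → 2.5 × 0.058 L = 0.145 g = 145.000 mg
magnesium chloride hexahydrate: 5.67 mmol/L × 203.3 mg/mmol × 0.058 L = 66.857 mg
HEPES: 60 mmol/L × 238.3 mg/mmol × 0.058 L = 829.284 mg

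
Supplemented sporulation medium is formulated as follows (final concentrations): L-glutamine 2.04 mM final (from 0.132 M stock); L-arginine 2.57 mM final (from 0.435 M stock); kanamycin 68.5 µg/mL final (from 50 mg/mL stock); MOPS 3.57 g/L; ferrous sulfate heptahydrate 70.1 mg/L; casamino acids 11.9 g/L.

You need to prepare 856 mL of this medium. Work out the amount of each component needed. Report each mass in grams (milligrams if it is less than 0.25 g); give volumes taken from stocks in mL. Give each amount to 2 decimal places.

L-glutamine 13.23 mL; L-arginine 5.06 mL; kanamycin 1.17 mL; MOPS 3.06 g; ferrous sulfate heptahydrate 60.01 mg; casamino acids 10.19 g

Working volume: 856 mL = 0.856 L.
L-glutamine: dilute stock: 2.04 mM × 856 mL ÷ 132 mM = 13.23 mL
L-arginine: C1V1 = C2V2 → 2.57 mM × 856 mL ÷ 435 mM = 5.06 mL
kanamycin: V = C2·V2/C1 = 68.5 µg/mL × 856 mL ÷ 50000 µg/mL = 1.17 mL
MOPS: 3.57 g/L × 0.856 L = 3.06 g
ferrous sulfate heptahydrate: 70.1 mg/L × 0.856 L = 60.01 mg
casamino acids: 11.9 g/L × 0.856 L = 10.19 g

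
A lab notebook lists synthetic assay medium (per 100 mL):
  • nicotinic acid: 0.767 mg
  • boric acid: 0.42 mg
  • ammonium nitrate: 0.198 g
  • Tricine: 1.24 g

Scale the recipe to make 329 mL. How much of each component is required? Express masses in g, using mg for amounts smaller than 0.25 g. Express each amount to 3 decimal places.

nicotinic acid 2.523 mg; boric acid 1.382 mg; ammonium nitrate 0.651 g; Tricine 4.080 g

Ratio of target to recipe volume: 329 / 100 = 3.29.
nicotinic acid: 0.767 mg × (329 mL / 100 mL) = 2.523 mg
boric acid: 0.42 mg × (329 mL / 100 mL) = 1.382 mg
ammonium nitrate: 0.198 g × (329 mL / 100 mL) = 0.651 g
Tricine: 1.24 g × (329 mL / 100 mL) = 4.080 g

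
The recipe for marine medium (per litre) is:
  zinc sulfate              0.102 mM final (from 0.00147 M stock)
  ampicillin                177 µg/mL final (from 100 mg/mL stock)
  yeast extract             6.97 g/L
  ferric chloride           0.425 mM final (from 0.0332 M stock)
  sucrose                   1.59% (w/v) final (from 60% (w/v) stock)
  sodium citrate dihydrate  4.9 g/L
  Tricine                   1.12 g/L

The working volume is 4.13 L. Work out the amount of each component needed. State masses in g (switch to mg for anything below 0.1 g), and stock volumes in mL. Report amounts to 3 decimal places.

Working volume: 4.13 L.
zinc sulfate: C1V1 = C2V2 → 0.102 mM × 4130 mL ÷ 1.47 mM = 286.571 mL
ampicillin: dilute stock: 177 µg/mL × 4130 mL ÷ 100000 µg/mL = 7.310 mL
yeast extract: 6.97 g/L × 4.13 L = 28.786 g
ferric chloride: C1V1 = C2V2 → 0.425 mM × 4130 mL ÷ 33.2 mM = 52.869 mL
sucrose: V = C2·V2/C1 = 1.59% ÷ 60% × 4130 mL = 109.445 mL
sodium citrate dihydrate: 4.9 g/L × 4.13 L = 20.237 g
Tricine: 1.12 g/L × 4.13 L = 4.626 g

zinc sulfate 286.571 mL; ampicillin 7.310 mL; yeast extract 28.786 g; ferric chloride 52.869 mL; sucrose 109.445 mL; sodium citrate dihydrate 20.237 g; Tricine 4.626 g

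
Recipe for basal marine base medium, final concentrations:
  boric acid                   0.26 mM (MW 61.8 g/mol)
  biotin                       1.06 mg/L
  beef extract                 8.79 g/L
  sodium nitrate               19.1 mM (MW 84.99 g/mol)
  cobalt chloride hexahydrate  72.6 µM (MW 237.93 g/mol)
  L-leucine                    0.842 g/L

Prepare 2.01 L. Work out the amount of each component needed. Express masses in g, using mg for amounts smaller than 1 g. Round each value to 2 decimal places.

boric acid 32.30 mg; biotin 2.13 mg; beef extract 17.67 g; sodium nitrate 3.26 g; cobalt chloride hexahydrate 34.72 mg; L-leucine 1.69 g

Scale factor relative to 1 L: 2.01.
boric acid: 0.26 mmol/L × 61.8 mg/mmol × 2.01 L = 32.30 mg
biotin: 1.06 mg/L × 2.01 L = 2.13 mg
beef extract: 8.79 g/L × 2.01 L = 17.67 g
sodium nitrate: 19.1 mmol/L × 84.99 g/mol × 2.01 L ÷ 1000 = 3.26 g
cobalt chloride hexahydrate: 72.6 µmol/L × 237.93 g/mol × 2.01 L ÷ 1000 = 34.72 mg
L-leucine: 0.842 g/L × 2.01 L = 1.69 g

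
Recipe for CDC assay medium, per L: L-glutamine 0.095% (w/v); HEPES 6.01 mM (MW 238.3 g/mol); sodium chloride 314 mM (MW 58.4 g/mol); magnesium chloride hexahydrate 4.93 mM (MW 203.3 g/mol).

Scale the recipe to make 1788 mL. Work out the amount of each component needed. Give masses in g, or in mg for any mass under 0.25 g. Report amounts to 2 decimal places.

L-glutamine 1.70 g; HEPES 2.56 g; sodium chloride 32.79 g; magnesium chloride hexahydrate 1.79 g

Target volume = 1788 mL = 1.788 L.
L-glutamine: 0.095 g per 100 mL × 1788 mL ÷ 100 = 1.70 g
HEPES: 6.01 mmol/L × 238.3 g/mol × 1.788 L ÷ 1000 = 2.56 g
sodium chloride: 314 mmol/L × 58.4 g/mol × 1.788 L ÷ 1000 = 32.79 g
magnesium chloride hexahydrate: 4.93 mmol/L × 203.3 g/mol × 1.788 L ÷ 1000 = 1.79 g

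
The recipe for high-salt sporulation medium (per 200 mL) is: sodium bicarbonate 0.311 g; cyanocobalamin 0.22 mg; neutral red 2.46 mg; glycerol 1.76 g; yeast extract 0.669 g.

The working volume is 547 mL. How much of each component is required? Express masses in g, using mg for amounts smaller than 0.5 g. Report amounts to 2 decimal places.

sodium bicarbonate 0.85 g; cyanocobalamin 0.60 mg; neutral red 6.73 mg; glycerol 4.81 g; yeast extract 1.83 g

Ratio of target to recipe volume: 547 / 200 = 2.735.
sodium bicarbonate: 0.311 g × (547 mL / 200 mL) = 0.85 g
cyanocobalamin: 0.22 mg × (547 mL / 200 mL) = 0.60 mg
neutral red: 2.46 mg × (547 mL / 200 mL) = 6.73 mg
glycerol: 1.76 g × (547 mL / 200 mL) = 4.81 g
yeast extract: 0.669 g × (547 mL / 200 mL) = 1.83 g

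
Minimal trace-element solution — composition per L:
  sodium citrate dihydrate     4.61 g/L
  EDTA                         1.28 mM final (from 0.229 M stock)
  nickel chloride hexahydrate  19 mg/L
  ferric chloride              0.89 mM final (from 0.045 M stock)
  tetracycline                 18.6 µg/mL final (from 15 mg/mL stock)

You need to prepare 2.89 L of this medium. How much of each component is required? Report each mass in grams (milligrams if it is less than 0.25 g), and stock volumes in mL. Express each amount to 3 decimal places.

Scale factor relative to 1 L: 2.89.
sodium citrate dihydrate: 4.61 g/L × 2.89 L = 13.323 g
EDTA: dilute stock: 1.28 mM × 2890 mL ÷ 229 mM = 16.154 mL
nickel chloride hexahydrate: 19 mg/L × 2.89 L = 54.910 mg
ferric chloride: V = C2·V2/C1 = 0.89 mM × 2890 mL ÷ 45 mM = 57.158 mL
tetracycline: C1V1 = C2V2 → 18.6 µg/mL × 2890 mL ÷ 15000 µg/mL = 3.584 mL

sodium citrate dihydrate 13.323 g; EDTA 16.154 mL; nickel chloride hexahydrate 54.910 mg; ferric chloride 57.158 mL; tetracycline 3.584 mL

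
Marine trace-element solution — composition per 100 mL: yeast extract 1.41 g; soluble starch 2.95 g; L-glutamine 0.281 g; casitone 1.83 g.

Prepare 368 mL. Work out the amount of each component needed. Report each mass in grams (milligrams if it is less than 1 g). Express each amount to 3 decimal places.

yeast extract 5.189 g; soluble starch 10.856 g; L-glutamine 1.034 g; casitone 6.734 g

Ratio of target to recipe volume: 368 / 100 = 3.68.
yeast extract: 1.41 g × (368 mL / 100 mL) = 5.189 g
soluble starch: 2.95 g × (368 mL / 100 mL) = 10.856 g
L-glutamine: 0.281 g × (368 mL / 100 mL) = 1.034 g
casitone: 1.83 g × (368 mL / 100 mL) = 6.734 g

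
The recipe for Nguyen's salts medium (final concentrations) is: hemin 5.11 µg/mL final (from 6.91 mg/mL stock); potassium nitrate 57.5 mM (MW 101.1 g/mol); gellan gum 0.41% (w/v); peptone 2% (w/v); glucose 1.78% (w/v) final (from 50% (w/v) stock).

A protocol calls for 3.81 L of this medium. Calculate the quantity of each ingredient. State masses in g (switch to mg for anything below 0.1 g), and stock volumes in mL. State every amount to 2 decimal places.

Working volume: 3.81 L.
hemin: C1V1 = C2V2 → 5.11 µg/mL × 3810 mL ÷ 6910 µg/mL = 2.82 mL
potassium nitrate: 57.5 mmol/L × 101.1 g/mol × 3.81 L ÷ 1000 = 22.15 g
gellan gum: 0.41% w/v = 4.1 g/L → 4.1 × 3.81 L = 15.62 g
peptone: 2% w/v = 20 g/L → 20 × 3.81 L = 76.20 g
glucose: C1V1 = C2V2 → 1.78% ÷ 50% × 3810 mL = 135.64 mL

hemin 2.82 mL; potassium nitrate 22.15 g; gellan gum 15.62 g; peptone 76.20 g; glucose 135.64 mL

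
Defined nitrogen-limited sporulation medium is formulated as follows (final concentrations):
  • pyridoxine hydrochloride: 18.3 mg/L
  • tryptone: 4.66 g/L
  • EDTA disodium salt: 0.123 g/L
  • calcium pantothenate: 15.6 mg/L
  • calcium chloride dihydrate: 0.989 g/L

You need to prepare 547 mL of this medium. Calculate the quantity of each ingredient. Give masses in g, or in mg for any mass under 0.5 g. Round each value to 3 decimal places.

Working volume: 547 mL = 0.547 L.
pyridoxine hydrochloride: 18.3 mg/L × 0.547 L = 10.010 mg
tryptone: 4.66 g/L × 0.547 L = 2.549 g
EDTA disodium salt: 0.123 g/L × 0.547 L = 0.067281 g = 67.281 mg
calcium pantothenate: 15.6 mg/L × 0.547 L = 8.533 mg
calcium chloride dihydrate: 0.989 g/L × 0.547 L = 0.541 g

pyridoxine hydrochloride 10.010 mg; tryptone 2.549 g; EDTA disodium salt 67.281 mg; calcium pantothenate 8.533 mg; calcium chloride dihydrate 0.541 g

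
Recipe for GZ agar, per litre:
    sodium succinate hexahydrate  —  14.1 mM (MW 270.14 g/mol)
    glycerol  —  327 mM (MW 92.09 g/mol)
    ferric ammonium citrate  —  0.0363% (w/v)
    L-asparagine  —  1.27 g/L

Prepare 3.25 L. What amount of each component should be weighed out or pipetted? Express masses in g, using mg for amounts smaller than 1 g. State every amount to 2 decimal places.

sodium succinate hexahydrate 12.38 g; glycerol 97.87 g; ferric ammonium citrate 1.18 g; L-asparagine 4.13 g

Working volume: 3.25 L.
sodium succinate hexahydrate: 14.1 mmol/L × 270.14 g/mol × 3.25 L ÷ 1000 = 12.38 g
glycerol: 327 mmol/L × 92.09 g/mol × 3.25 L ÷ 1000 = 97.87 g
ferric ammonium citrate: 0.0363% w/v = 0.363 g/L → 0.363 × 3.25 L = 1.18 g
L-asparagine: 1.27 g/L × 3.25 L = 4.13 g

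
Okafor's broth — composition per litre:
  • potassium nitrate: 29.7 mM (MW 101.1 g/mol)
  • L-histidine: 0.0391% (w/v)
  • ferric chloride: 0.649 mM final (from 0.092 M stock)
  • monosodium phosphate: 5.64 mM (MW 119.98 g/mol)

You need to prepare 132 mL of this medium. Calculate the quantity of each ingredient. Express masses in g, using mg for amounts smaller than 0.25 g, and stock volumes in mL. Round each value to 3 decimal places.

potassium nitrate 0.396 g; L-histidine 51.612 mg; ferric chloride 0.931 mL; monosodium phosphate 89.323 mg

Scale factor relative to 1 L: 0.132.
potassium nitrate: 29.7 mmol/L × 101.1 g/mol × 0.132 L ÷ 1000 = 0.396 g
L-histidine: 0.0391 g per 100 mL × 132 mL ÷ 100 = 0.051612 g = 51.612 mg
ferric chloride: V = C2·V2/C1 = 0.649 mM × 132 mL ÷ 92 mM = 0.931 mL
monosodium phosphate: 5.64 mmol/L × 119.98 mg/mmol × 0.132 L = 89.323 mg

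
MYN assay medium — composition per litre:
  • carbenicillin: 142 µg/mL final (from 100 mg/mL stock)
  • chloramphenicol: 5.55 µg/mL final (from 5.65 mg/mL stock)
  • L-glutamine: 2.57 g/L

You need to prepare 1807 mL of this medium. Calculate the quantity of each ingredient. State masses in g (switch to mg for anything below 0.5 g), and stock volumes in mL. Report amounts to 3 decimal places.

Working volume: 1807 mL = 1.807 L.
carbenicillin: C1V1 = C2V2 → 142 µg/mL × 1807 mL ÷ 100000 µg/mL = 2.566 mL
chloramphenicol: dilute stock: 5.55 µg/mL × 1807 mL ÷ 5650 µg/mL = 1.775 mL
L-glutamine: 2.57 g/L × 1.807 L = 4.644 g

carbenicillin 2.566 mL; chloramphenicol 1.775 mL; L-glutamine 4.644 g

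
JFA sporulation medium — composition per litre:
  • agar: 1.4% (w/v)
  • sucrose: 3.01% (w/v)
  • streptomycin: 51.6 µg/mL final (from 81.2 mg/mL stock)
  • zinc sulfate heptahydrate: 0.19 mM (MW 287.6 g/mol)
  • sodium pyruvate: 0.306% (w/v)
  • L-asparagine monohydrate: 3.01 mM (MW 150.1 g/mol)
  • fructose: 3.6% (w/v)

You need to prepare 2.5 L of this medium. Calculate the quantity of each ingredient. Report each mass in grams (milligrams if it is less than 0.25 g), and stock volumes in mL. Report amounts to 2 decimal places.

Scale factor relative to 1 L: 2.5.
agar: 1.4 g per 100 mL × 2500 mL ÷ 100 = 35.00 g
sucrose: 3.01% w/v = 30.1 g/L → 30.1 × 2.5 L = 75.25 g
streptomycin: C1V1 = C2V2 → 51.6 µg/mL × 2500 mL ÷ 81200 µg/mL = 1.59 mL
zinc sulfate heptahydrate: 0.19 mmol/L × 287.6 mg/mmol × 2.5 L = 136.61 mg
sodium pyruvate: 0.306 g per 100 mL × 2500 mL ÷ 100 = 7.65 g
L-asparagine monohydrate: 3.01 mmol/L × 150.1 g/mol × 2.5 L ÷ 1000 = 1.13 g
fructose: 3.6 g per 100 mL × 2500 mL ÷ 100 = 90.00 g

agar 35.00 g; sucrose 75.25 g; streptomycin 1.59 mL; zinc sulfate heptahydrate 136.61 mg; sodium pyruvate 7.65 g; L-asparagine monohydrate 1.13 g; fructose 90.00 g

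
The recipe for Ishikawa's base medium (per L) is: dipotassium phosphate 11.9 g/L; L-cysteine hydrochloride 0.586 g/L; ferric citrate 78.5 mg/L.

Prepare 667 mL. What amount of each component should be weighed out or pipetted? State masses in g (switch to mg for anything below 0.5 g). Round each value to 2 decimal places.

dipotassium phosphate 7.94 g; L-cysteine hydrochloride 390.86 mg; ferric citrate 52.36 mg

Working volume: 667 mL = 0.667 L.
dipotassium phosphate: 11.9 g/L × 0.667 L = 7.94 g
L-cysteine hydrochloride: 0.586 g/L × 0.667 L = 0.390862 g = 390.86 mg
ferric citrate: 78.5 mg/L × 0.667 L = 52.36 mg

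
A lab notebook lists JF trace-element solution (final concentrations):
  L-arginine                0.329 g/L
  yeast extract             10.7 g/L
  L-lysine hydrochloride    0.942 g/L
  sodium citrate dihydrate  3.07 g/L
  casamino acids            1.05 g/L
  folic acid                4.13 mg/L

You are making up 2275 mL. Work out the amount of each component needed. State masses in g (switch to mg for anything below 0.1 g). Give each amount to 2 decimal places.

L-arginine 0.75 g; yeast extract 24.34 g; L-lysine hydrochloride 2.14 g; sodium citrate dihydrate 6.98 g; casamino acids 2.39 g; folic acid 9.40 mg

Scale factor relative to 1 L: 2.275.
L-arginine: 0.329 g/L × 2.275 L = 0.75 g
yeast extract: 10.7 g/L × 2.275 L = 24.34 g
L-lysine hydrochloride: 0.942 g/L × 2.275 L = 2.14 g
sodium citrate dihydrate: 3.07 g/L × 2.275 L = 6.98 g
casamino acids: 1.05 g/L × 2.275 L = 2.39 g
folic acid: 4.13 mg/L × 2.275 L = 9.40 mg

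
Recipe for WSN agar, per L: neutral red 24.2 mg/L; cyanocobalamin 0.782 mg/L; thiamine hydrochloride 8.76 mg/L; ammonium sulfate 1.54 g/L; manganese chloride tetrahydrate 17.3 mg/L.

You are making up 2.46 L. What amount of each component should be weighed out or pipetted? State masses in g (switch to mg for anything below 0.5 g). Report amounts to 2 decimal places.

Working volume: 2.46 L.
neutral red: 24.2 mg/L × 2.46 L = 59.53 mg
cyanocobalamin: 0.782 mg/L × 2.46 L = 1.92 mg
thiamine hydrochloride: 8.76 mg/L × 2.46 L = 21.55 mg
ammonium sulfate: 1.54 g/L × 2.46 L = 3.79 g
manganese chloride tetrahydrate: 17.3 mg/L × 2.46 L = 42.56 mg

neutral red 59.53 mg; cyanocobalamin 1.92 mg; thiamine hydrochloride 21.55 mg; ammonium sulfate 3.79 g; manganese chloride tetrahydrate 42.56 mg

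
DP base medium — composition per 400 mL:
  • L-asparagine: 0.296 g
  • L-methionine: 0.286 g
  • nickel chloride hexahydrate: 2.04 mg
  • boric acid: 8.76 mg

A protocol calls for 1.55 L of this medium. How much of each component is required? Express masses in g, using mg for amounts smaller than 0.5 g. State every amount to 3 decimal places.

L-asparagine 1.147 g; L-methionine 1.108 g; nickel chloride hexahydrate 7.905 mg; boric acid 33.945 mg

Ratio of target to recipe volume: 1550 / 400 = 3.875.
L-asparagine: 0.296 g × (1550 mL / 400 mL) = 1.147 g
L-methionine: 0.286 g × (1550 mL / 400 mL) = 1.108 g
nickel chloride hexahydrate: 2.04 mg × (1550 mL / 400 mL) = 7.905 mg
boric acid: 8.76 mg × (1550 mL / 400 mL) = 33.945 mg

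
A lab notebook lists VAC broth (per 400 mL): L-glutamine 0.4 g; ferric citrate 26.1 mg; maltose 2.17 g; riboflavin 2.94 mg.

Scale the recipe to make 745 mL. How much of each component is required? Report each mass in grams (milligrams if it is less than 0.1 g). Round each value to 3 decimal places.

L-glutamine 0.745 g; ferric citrate 48.611 mg; maltose 4.042 g; riboflavin 5.476 mg

Ratio of target to recipe volume: 745 / 400 = 1.8625.
L-glutamine: 0.4 g × (745 mL / 400 mL) = 0.745 g
ferric citrate: 26.1 mg × (745 mL / 400 mL) = 48.611 mg
maltose: 2.17 g × (745 mL / 400 mL) = 4.042 g
riboflavin: 2.94 mg × (745 mL / 400 mL) = 5.476 mg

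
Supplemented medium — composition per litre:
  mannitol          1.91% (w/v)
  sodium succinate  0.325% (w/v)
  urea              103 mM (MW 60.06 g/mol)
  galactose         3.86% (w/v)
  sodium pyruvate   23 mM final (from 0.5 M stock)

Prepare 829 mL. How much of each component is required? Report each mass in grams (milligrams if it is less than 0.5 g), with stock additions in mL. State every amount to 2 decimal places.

Working volume: 829 mL = 0.829 L.
mannitol: 1.91% w/v = 19.1 g/L → 19.1 × 0.829 L = 15.83 g
sodium succinate: 0.325% w/v = 3.25 g/L → 3.25 × 0.829 L = 2.69 g
urea: 103 mmol/L × 60.06 g/mol × 0.829 L ÷ 1000 = 5.13 g
galactose: 3.86 g per 100 mL × 829 mL ÷ 100 = 32.00 g
sodium pyruvate: C1V1 = C2V2 → 23 mM × 829 mL ÷ 500 mM = 38.13 mL

mannitol 15.83 g; sodium succinate 2.69 g; urea 5.13 g; galactose 32.00 g; sodium pyruvate 38.13 mL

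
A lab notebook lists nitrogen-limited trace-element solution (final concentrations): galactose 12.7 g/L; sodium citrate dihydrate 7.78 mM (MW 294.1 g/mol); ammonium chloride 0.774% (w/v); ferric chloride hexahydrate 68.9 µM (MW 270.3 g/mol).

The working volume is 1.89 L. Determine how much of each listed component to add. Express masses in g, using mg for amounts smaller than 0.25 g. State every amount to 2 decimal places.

Working volume: 1.89 L.
galactose: 12.7 g/L × 1.89 L = 24.00 g
sodium citrate dihydrate: 7.78 mmol/L × 294.1 g/mol × 1.89 L ÷ 1000 = 4.32 g
ammonium chloride: 0.774% w/v = 7.74 g/L → 7.74 × 1.89 L = 14.63 g
ferric chloride hexahydrate: 68.9 µmol/L × 270.3 g/mol × 1.89 L ÷ 1000 = 35.20 mg

galactose 24.00 g; sodium citrate dihydrate 4.32 g; ammonium chloride 14.63 g; ferric chloride hexahydrate 35.20 mg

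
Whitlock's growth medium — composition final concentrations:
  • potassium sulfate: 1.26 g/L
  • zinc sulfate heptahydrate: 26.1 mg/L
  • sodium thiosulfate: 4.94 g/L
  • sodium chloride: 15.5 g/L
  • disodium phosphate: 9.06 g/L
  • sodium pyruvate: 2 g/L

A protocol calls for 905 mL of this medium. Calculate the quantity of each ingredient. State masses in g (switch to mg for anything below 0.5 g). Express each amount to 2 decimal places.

Scale factor relative to 1 L: 0.905.
potassium sulfate: 1.26 g/L × 0.905 L = 1.14 g
zinc sulfate heptahydrate: 26.1 mg/L × 0.905 L = 23.62 mg
sodium thiosulfate: 4.94 g/L × 0.905 L = 4.47 g
sodium chloride: 15.5 g/L × 0.905 L = 14.03 g
disodium phosphate: 9.06 g/L × 0.905 L = 8.20 g
sodium pyruvate: 2 g/L × 0.905 L = 1.81 g

potassium sulfate 1.14 g; zinc sulfate heptahydrate 23.62 mg; sodium thiosulfate 4.47 g; sodium chloride 14.03 g; disodium phosphate 8.20 g; sodium pyruvate 1.81 g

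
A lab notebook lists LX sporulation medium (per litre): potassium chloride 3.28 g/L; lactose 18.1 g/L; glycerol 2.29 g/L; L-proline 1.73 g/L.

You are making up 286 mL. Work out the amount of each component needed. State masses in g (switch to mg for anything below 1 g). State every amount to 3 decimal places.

potassium chloride 938.080 mg; lactose 5.177 g; glycerol 654.940 mg; L-proline 494.780 mg

Scale factor relative to 1 L: 0.286.
potassium chloride: 3.28 g/L × 0.286 L = 0.93808 g = 938.080 mg
lactose: 18.1 g/L × 0.286 L = 5.177 g
glycerol: 2.29 g/L × 0.286 L = 0.65494 g = 654.940 mg
L-proline: 1.73 g/L × 0.286 L = 0.49478 g = 494.780 mg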